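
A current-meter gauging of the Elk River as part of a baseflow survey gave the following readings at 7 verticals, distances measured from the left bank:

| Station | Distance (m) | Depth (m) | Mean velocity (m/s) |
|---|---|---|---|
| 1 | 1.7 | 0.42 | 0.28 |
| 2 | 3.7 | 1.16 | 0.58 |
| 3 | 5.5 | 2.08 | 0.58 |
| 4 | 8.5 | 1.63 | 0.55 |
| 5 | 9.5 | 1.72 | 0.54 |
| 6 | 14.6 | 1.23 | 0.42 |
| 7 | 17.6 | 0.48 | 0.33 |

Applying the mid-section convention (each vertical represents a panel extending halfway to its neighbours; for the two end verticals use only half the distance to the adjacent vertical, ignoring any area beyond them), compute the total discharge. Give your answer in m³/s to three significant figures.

w_1 = (3.7 − 1.7)/2 = 1 m; q_1 = 0.28 × 0.42 × 1 = 0.1176 m³/s
w_2 = (5.5 − 1.7)/2 = 1.9 m; q_2 = 0.58 × 1.16 × 1.9 = 1.278 m³/s
w_3 = (8.5 − 3.7)/2 = 2.4 m; q_3 = 0.58 × 2.08 × 2.4 = 2.895 m³/s
w_4 = (9.5 − 5.5)/2 = 2 m; q_4 = 0.55 × 1.63 × 2 = 1.793 m³/s
w_5 = (14.6 − 8.5)/2 = 3.05 m; q_5 = 0.54 × 1.72 × 3.05 = 2.833 m³/s
w_6 = (17.6 − 9.5)/2 = 4.05 m; q_6 = 0.42 × 1.23 × 4.05 = 2.092 m³/s
w_7 = (17.6 − 14.6)/2 = 1.5 m; q_7 = 0.33 × 0.48 × 1.5 = 0.2376 m³/s
Q = Σ qᵢ = 11.25 m³/s

11.2 m³/s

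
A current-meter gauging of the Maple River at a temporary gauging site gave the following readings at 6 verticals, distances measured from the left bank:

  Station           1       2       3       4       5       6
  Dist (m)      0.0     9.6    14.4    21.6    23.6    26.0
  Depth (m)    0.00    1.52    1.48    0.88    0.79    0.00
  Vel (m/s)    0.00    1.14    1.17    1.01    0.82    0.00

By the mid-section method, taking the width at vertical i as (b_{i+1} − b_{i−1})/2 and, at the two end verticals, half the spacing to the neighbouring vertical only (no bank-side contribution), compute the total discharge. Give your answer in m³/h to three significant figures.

w_2 = (14.4 − 0.0)/2 = 7.2 m; q_2 = 1.14 × 1.52 × 7.2 = 12.48 m³/s
w_3 = (21.6 − 9.6)/2 = 6 m; q_3 = 1.17 × 1.48 × 6 = 10.39 m³/s
w_4 = (23.6 − 14.4)/2 = 4.6 m; q_4 = 1.01 × 0.88 × 4.6 = 4.088 m³/s
w_5 = (26.0 − 21.6)/2 = 2.2 m; q_5 = 0.82 × 0.79 × 2.2 = 1.425 m³/s
Stations 1, 6 contribute zero (depth or velocity is 0).
Q = Σ qᵢ = 28.38 m³/s
= 28.38 × 3600 = 102200 m³/h

102000 m³/h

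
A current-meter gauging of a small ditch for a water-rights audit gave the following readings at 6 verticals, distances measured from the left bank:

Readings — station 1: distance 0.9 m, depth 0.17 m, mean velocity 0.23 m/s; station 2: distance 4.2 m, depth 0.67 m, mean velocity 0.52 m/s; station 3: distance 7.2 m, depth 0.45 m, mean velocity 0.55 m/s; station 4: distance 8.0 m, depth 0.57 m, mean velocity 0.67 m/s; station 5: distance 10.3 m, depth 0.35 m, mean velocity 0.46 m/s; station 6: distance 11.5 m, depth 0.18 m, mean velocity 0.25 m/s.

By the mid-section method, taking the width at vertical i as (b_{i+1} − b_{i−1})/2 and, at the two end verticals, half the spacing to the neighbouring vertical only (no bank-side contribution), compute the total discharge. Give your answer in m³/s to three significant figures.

w_1 = (4.2 − 0.9)/2 = 1.65 m; q_1 = 0.23 × 0.17 × 1.65 = 0.06452 m³/s
w_2 = (7.2 − 0.9)/2 = 3.15 m; q_2 = 0.52 × 0.67 × 3.15 = 1.097 m³/s
w_3 = (8.0 − 4.2)/2 = 1.9 m; q_3 = 0.55 × 0.45 × 1.9 = 0.4703 m³/s
w_4 = (10.3 − 7.2)/2 = 1.55 m; q_4 = 0.67 × 0.57 × 1.55 = 0.5919 m³/s
w_5 = (11.5 − 8.0)/2 = 1.75 m; q_5 = 0.46 × 0.35 × 1.75 = 0.2818 m³/s
w_6 = (11.5 − 10.3)/2 = 0.6 m; q_6 = 0.25 × 0.18 × 0.6 = 0.02700 m³/s
Q = Σ qᵢ = 2.533 m³/s

2.53 m³/s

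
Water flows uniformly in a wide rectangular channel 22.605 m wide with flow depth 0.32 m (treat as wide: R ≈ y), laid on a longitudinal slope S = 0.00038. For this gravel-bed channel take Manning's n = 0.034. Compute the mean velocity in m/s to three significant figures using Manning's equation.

A = b·y = 22.605 × 0.32 = 7.234 m²
Wide channel: R ≈ y = 0.32 m
Q = (1/n)·A·R^(2/3)·S^(1/2) = (1/0.034) × 7.234 × 0.3200^(2/3) × 0.00038^(1/2) = 1.940 m³/s
V = Q/A = 1.940/7.234 = 0.2682 m/s

0.268 m/s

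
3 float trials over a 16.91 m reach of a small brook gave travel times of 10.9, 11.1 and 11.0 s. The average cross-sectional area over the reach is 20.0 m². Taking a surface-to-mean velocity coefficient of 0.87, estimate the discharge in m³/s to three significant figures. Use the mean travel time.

t̄ = (10.9 + 11.1 + 11.0) / 3 = 11 s
v_surface = L / t̄ = 16.91 / 11 = 1.537 m/s
v_mean = 0.87 × 1.537 = 1.337 m/s
Q = A × v_mean = 20.0 × 1.337 = 26.75 m³/s

26.7 m³/s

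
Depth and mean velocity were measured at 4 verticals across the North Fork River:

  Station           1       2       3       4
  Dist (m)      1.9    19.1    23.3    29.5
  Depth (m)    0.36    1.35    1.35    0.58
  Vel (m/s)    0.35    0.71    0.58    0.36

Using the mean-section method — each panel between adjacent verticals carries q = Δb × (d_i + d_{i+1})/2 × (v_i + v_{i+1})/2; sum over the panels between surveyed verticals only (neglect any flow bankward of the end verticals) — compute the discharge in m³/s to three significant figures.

14.3 m³/s

Panel 1-2: Δb = 17.2 m, d̄ = (0.36+1.35)/2 = 0.855, v̄ = (0.35+0.71)/2 = 0.53 → q = 17.2×0.855×0.53 = 7.794 m³/s
Panel 2-3: Δb = 4.2 m, d̄ = (1.35+1.35)/2 = 1.35, v̄ = (0.71+0.58)/2 = 0.645 → q = 4.2×1.35×0.645 = 3.657 m³/s
Panel 3-4: Δb = 6.2 m, d̄ = (1.35+0.58)/2 = 0.965, v̄ = (0.58+0.36)/2 = 0.47 → q = 6.2×0.965×0.47 = 2.812 m³/s
Q = Σ q = 14.26 m³/s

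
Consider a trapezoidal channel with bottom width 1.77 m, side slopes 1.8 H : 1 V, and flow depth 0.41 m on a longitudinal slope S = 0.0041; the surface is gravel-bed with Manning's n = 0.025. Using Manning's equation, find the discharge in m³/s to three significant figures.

A = (b + z·y)·y = (1.77 + 1.8×0.41)×0.41 = 1.028 m²
P = b + 2y√(1+z²) = 1.77 + 2×0.41×√(1+1.8²) = 3.458 m
R = A/P = 1.028/3.458 = 0.2973 m
Q = (1/n)·A·R^(2/3)·S^(1/2) = (1/0.025) × 1.028 × 0.2973^(2/3) × 0.0041^(1/2) = 1.173 m³/s

1.17 m³/s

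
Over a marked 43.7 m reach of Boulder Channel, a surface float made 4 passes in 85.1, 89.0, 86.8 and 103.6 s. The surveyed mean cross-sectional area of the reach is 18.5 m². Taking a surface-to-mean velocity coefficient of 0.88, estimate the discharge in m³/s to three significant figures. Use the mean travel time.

t̄ = (85.1 + 89.0 + 86.8 + 103.6) / 4 = 91.125 s
v_surface = L / t̄ = 43.7 / 91.125 = 0.4796 m/s
v_mean = 0.88 × 0.4796 = 0.4220 m/s
Q = A × v_mean = 18.5 × 0.4220 = 7.807 m³/s

7.81 m³/s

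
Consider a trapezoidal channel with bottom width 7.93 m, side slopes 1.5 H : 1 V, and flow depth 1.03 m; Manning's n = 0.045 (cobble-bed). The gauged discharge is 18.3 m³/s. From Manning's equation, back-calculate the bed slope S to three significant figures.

0.00901

A = (b + z·y)·y = (7.93 + 1.5×1.03)×1.03 = 9.759 m²
P = b + 2y√(1+z²) = 7.93 + 2×1.03×√(1+1.5²) = 11.64 m
R = A/P = 9.759/11.64 = 0.8382 m
S = (Q·n / (1·A·R^(2/3)))² = (18.3×0.045 / (1×9.759×0.8890))² = 0.009010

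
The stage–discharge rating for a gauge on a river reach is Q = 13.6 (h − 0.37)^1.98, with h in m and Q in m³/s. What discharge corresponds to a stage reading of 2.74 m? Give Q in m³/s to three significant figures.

75.1 m³/s

Q = 13.6 × (2.74 − 0.37)^1.98 = 13.6 × 2.37^1.98 = 75.08 m³/s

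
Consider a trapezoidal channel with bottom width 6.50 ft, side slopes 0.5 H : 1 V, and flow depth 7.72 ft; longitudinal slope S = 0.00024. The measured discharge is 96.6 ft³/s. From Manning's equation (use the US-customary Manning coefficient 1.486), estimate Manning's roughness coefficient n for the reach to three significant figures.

A = (b + z·y)·y = (6.50 + 0.5×7.72)×7.72 = 79.98 ft²
P = b + 2y√(1+z²) = 6.50 + 2×7.72×√(1+0.5²) = 23.76 ft
R = A/P = 79.98/23.76 = 3.366 ft
n = (1.486/Q)·A·R^(2/3)·S^(1/2) = (1.486/96.6) × 79.98 × 2.246 × 0.01549 = 0.04281

0.0428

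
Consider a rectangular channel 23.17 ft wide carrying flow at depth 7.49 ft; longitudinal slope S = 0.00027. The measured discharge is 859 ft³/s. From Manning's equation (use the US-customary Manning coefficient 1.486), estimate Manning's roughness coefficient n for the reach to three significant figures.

0.0135

A = b·y = 23.17 × 7.49 = 173.5 ft²
P = b + 2y = 23.17 + 2×7.49 = 38.15 ft
R = A/P = 173.5/38.15 = 4.549 ft
n = (1.486/Q)·A·R^(2/3)·S^(1/2) = (1.486/859) × 173.5 × 2.745 × 0.01643 = 0.01354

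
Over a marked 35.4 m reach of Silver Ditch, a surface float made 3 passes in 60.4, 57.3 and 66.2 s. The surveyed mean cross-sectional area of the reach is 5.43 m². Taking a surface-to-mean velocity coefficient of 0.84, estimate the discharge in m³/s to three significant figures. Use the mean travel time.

2.63 m³/s

t̄ = (60.4 + 57.3 + 66.2) / 3 = 61.3 s
v_surface = L / t̄ = 35.4 / 61.3 = 0.5775 m/s
v_mean = 0.84 × 0.5775 = 0.4851 m/s
Q = A × v_mean = 5.43 × 0.4851 = 2.634 m³/s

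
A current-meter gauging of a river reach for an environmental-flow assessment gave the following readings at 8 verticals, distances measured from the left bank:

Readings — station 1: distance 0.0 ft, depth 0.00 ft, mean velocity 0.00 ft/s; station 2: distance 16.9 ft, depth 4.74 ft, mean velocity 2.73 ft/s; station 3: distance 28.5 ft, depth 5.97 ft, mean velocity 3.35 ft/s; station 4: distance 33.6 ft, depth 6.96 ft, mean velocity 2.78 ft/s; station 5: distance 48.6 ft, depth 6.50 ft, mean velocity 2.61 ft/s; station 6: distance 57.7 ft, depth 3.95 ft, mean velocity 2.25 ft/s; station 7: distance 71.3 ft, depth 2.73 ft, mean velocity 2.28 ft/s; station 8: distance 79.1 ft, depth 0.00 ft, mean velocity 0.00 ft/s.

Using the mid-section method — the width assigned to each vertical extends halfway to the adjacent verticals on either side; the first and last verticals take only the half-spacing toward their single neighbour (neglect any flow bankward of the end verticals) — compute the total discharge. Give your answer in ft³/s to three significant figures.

918 ft³/s

w_2 = (28.5 − 0.0)/2 = 14.25 ft; q_2 = 2.73 × 4.74 × 14.25 = 184.4 ft³/s
w_3 = (33.6 − 16.9)/2 = 8.35 ft; q_3 = 3.35 × 5.97 × 8.35 = 167.0 ft³/s
w_4 = (48.6 − 28.5)/2 = 10.05 ft; q_4 = 2.78 × 6.96 × 10.05 = 194.5 ft³/s
w_5 = (57.7 − 33.6)/2 = 12.05 ft; q_5 = 2.61 × 6.50 × 12.05 = 204.4 ft³/s
w_6 = (71.3 − 48.6)/2 = 11.35 ft; q_6 = 2.25 × 3.95 × 11.35 = 100.9 ft³/s
w_7 = (79.1 − 57.7)/2 = 10.7 ft; q_7 = 2.28 × 2.73 × 10.7 = 66.60 ft³/s
Stations 1, 8 contribute zero (depth or velocity is 0).
Q = Σ qᵢ = 917.8 ft³/s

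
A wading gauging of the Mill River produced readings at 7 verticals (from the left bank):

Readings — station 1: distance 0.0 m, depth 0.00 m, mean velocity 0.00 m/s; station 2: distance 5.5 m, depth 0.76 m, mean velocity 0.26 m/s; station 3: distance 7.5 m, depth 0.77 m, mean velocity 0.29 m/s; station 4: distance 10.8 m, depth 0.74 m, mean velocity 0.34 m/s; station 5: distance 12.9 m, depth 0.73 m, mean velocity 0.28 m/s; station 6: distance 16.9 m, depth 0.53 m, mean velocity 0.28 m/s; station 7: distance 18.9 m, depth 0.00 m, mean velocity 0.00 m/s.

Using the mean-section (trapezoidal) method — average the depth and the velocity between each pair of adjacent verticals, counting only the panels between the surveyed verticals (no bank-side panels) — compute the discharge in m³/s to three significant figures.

Panel 1-2: Δb = 5.5 m, d̄ = (0.00+0.76)/2 = 0.38, v̄ = (0.00+0.26)/2 = 0.13 → q = 5.5×0.38×0.13 = 0.2717 m³/s
Panel 2-3: Δb = 2 m, d̄ = (0.76+0.77)/2 = 0.765, v̄ = (0.26+0.29)/2 = 0.275 → q = 2×0.765×0.275 = 0.4208 m³/s
Panel 3-4: Δb = 3.3 m, d̄ = (0.77+0.74)/2 = 0.755, v̄ = (0.29+0.34)/2 = 0.315 → q = 3.3×0.755×0.315 = 0.7848 m³/s
Panel 4-5: Δb = 2.1 m, d̄ = (0.74+0.73)/2 = 0.735, v̄ = (0.34+0.28)/2 = 0.31 → q = 2.1×0.735×0.31 = 0.4785 m³/s
Panel 5-6: Δb = 4 m, d̄ = (0.73+0.53)/2 = 0.63, v̄ = (0.28+0.28)/2 = 0.28 → q = 4×0.63×0.28 = 0.7056 m³/s
Panel 6-7: Δb = 2 m, d̄ = (0.53+0.00)/2 = 0.265, v̄ = (0.28+0.00)/2 = 0.14 → q = 2×0.265×0.14 = 0.07420 m³/s
Q = Σ q = 2.736 m³/s

2.74 m³/s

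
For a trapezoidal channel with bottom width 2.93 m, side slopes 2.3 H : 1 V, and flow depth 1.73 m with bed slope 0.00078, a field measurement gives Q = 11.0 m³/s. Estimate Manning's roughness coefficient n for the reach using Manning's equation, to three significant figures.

0.0309

A = (b + z·y)·y = (2.93 + 2.3×1.73)×1.73 = 11.95 m²
P = b + 2y√(1+z²) = 2.93 + 2×1.73×√(1+2.3²) = 11.61 m
R = A/P = 11.95/11.61 = 1.030 m
n = (1/Q)·A·R^(2/3)·S^(1/2) = (1/11.0) × 11.95 × 1.020 × 0.02793 = 0.03095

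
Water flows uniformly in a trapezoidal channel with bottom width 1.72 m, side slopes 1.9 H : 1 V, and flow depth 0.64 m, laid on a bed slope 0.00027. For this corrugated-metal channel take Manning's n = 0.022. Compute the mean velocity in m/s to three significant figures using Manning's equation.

A = (b + z·y)·y = (1.72 + 1.9×0.64)×0.64 = 1.879 m²
P = b + 2y√(1+z²) = 1.72 + 2×0.64×√(1+1.9²) = 4.468 m
R = A/P = 1.879/4.468 = 0.4205 m
Q = (1/n)·A·R^(2/3)·S^(1/2) = (1/0.022) × 1.879 × 0.4205^(2/3) × 0.00027^(1/2) = 0.7878 m³/s
V = Q/A = 0.7878/1.879 = 0.4192 m/s

0.419 m/s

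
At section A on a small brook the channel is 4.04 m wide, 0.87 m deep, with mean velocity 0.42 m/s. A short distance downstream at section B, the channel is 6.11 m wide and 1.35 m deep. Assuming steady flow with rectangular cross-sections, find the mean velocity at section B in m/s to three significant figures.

0.179 m/s

Q = A₁V₁ = (4.04×0.87) × 0.42 = 1.476 m³/s
A₂ = 6.11 × 1.35 = 8.249 m²
V₂ = Q/A₂ = 1.476/8.249 = 0.1790 m/s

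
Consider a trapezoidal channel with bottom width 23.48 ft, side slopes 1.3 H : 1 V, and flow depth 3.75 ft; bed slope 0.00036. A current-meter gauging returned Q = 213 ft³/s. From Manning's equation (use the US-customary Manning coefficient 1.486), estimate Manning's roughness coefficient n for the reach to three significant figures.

0.0291

A = (b + z·y)·y = (23.48 + 1.3×3.75)×3.75 = 106.3 ft²
P = b + 2y√(1+z²) = 23.48 + 2×3.75×√(1+1.3²) = 35.78 ft
R = A/P = 106.3/35.78 = 2.972 ft
n = (1.486/Q)·A·R^(2/3)·S^(1/2) = (1.486/213) × 106.3 × 2.067 × 0.01897 = 0.02909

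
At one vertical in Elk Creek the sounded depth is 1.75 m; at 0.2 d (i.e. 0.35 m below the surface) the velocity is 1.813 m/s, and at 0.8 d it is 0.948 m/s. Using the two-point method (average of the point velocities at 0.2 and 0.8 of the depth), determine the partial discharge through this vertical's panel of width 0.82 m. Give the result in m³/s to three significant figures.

1.98 m³/s

v̄ = (1.813 + 0.948) / 2 = 1.381 m/s
q = v̄ × d × w = 1.381 × 1.75 × 0.82 = 1.981 m³/s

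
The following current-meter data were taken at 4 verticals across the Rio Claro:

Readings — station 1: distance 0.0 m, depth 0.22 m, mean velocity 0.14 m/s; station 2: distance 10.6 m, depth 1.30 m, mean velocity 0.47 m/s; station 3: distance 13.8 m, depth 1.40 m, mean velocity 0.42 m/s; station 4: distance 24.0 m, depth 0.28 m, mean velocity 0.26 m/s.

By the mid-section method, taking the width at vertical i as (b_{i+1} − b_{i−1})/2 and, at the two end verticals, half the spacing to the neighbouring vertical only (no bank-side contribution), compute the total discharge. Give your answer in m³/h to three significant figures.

w_1 = (10.6 − 0.0)/2 = 5.3 m; q_1 = 0.14 × 0.22 × 5.3 = 0.1632 m³/s
w_2 = (13.8 − 0.0)/2 = 6.9 m; q_2 = 0.47 × 1.30 × 6.9 = 4.216 m³/s
w_3 = (24.0 − 10.6)/2 = 6.7 m; q_3 = 0.42 × 1.40 × 6.7 = 3.940 m³/s
w_4 = (24.0 − 13.8)/2 = 5.1 m; q_4 = 0.26 × 0.28 × 5.1 = 0.3713 m³/s
Q = Σ qᵢ = 8.690 m³/s
= 8.690 × 3600 = 31280 m³/h

31300 m³/h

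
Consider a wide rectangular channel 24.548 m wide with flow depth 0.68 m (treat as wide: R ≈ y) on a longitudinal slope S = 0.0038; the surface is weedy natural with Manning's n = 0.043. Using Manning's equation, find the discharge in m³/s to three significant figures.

18.5 m³/s

A = b·y = 24.548 × 0.68 = 16.69 m²
Wide channel: R ≈ y = 0.68 m
Q = (1/n)·A·R^(2/3)·S^(1/2) = (1/0.043) × 16.69 × 0.6800^(2/3) × 0.0038^(1/2) = 18.50 m³/s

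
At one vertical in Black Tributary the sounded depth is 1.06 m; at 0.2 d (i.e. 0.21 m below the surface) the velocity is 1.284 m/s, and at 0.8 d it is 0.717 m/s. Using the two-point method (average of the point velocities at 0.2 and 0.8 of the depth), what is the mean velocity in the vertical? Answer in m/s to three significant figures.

v̄ = (1.284 + 0.717) / 2 = 1.001 m/s

1.00 m/s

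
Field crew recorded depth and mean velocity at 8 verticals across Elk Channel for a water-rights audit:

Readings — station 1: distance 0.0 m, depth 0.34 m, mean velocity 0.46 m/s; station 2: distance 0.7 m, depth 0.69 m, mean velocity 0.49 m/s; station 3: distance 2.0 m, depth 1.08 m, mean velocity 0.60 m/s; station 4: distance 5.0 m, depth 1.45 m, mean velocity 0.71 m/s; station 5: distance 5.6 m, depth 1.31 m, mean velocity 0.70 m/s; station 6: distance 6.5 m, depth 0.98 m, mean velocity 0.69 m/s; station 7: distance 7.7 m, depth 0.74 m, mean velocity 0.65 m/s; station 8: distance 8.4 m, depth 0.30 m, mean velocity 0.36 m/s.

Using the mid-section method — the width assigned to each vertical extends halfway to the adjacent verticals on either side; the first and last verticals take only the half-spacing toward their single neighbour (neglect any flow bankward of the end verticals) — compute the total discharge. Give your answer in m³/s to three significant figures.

5.53 m³/s

w_1 = (0.7 − 0.0)/2 = 0.35 m; q_1 = 0.46 × 0.34 × 0.35 = 0.05474 m³/s
w_2 = (2.0 − 0.0)/2 = 1 m; q_2 = 0.49 × 0.69 × 1 = 0.3381 m³/s
w_3 = (5.0 − 0.7)/2 = 2.15 m; q_3 = 0.60 × 1.08 × 2.15 = 1.393 m³/s
w_4 = (5.6 − 2.0)/2 = 1.8 m; q_4 = 0.71 × 1.45 × 1.8 = 1.853 m³/s
w_5 = (6.5 − 5.0)/2 = 0.75 m; q_5 = 0.70 × 1.31 × 0.75 = 0.6878 m³/s
w_6 = (7.7 − 5.6)/2 = 1.05 m; q_6 = 0.69 × 0.98 × 1.05 = 0.7100 m³/s
w_7 = (8.4 − 6.5)/2 = 0.95 m; q_7 = 0.65 × 0.74 × 0.95 = 0.4570 m³/s
w_8 = (8.4 − 7.7)/2 = 0.35 m; q_8 = 0.36 × 0.30 × 0.35 = 0.03780 m³/s
Q = Σ qᵢ = 5.532 m³/s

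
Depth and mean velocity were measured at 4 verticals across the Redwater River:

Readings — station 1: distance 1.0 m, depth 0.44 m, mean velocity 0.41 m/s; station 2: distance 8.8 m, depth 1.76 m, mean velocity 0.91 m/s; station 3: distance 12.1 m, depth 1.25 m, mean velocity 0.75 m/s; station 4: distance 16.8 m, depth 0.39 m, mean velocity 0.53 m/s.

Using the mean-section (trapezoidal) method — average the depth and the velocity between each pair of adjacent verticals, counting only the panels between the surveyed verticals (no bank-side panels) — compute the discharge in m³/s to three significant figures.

12.3 m³/s

Panel 1-2: Δb = 7.8 m, d̄ = (0.44+1.76)/2 = 1.1, v̄ = (0.41+0.91)/2 = 0.66 → q = 7.8×1.1×0.66 = 5.663 m³/s
Panel 2-3: Δb = 3.3 m, d̄ = (1.76+1.25)/2 = 1.505, v̄ = (0.91+0.75)/2 = 0.83 → q = 3.3×1.505×0.83 = 4.122 m³/s
Panel 3-4: Δb = 4.7 m, d̄ = (1.25+0.39)/2 = 0.82, v̄ = (0.75+0.53)/2 = 0.64 → q = 4.7×0.82×0.64 = 2.467 m³/s
Q = Σ q = 12.25 m³/s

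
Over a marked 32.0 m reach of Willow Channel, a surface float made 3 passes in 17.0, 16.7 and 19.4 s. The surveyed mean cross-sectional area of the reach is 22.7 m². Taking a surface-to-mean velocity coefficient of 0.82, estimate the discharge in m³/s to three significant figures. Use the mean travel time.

t̄ = (17.0 + 16.7 + 19.4) / 3 = 17.7 s
v_surface = L / t̄ = 32.0 / 17.7 = 1.808 m/s
v_mean = 0.82 × 1.808 = 1.482 m/s
Q = A × v_mean = 22.7 × 1.482 = 33.65 m³/s

33.7 m³/s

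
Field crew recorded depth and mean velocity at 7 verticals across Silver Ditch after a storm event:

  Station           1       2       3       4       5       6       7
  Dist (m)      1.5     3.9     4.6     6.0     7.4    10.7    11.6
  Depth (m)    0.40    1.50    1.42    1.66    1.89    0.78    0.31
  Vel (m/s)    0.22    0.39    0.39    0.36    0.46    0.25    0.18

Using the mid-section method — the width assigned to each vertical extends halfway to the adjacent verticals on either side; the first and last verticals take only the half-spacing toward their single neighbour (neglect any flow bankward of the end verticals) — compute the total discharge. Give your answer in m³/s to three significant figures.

w_1 = (3.9 − 1.5)/2 = 1.2 m; q_1 = 0.22 × 0.40 × 1.2 = 0.1056 m³/s
w_2 = (4.6 − 1.5)/2 = 1.55 m; q_2 = 0.39 × 1.50 × 1.55 = 0.9068 m³/s
w_3 = (6.0 − 3.9)/2 = 1.05 m; q_3 = 0.39 × 1.42 × 1.05 = 0.5815 m³/s
w_4 = (7.4 − 4.6)/2 = 1.4 m; q_4 = 0.36 × 1.66 × 1.4 = 0.8366 m³/s
w_5 = (10.7 − 6.0)/2 = 2.35 m; q_5 = 0.46 × 1.89 × 2.35 = 2.043 m³/s
w_6 = (11.6 − 7.4)/2 = 2.1 m; q_6 = 0.25 × 0.78 × 2.1 = 0.4095 m³/s
w_7 = (11.6 − 10.7)/2 = 0.45 m; q_7 = 0.18 × 0.31 × 0.45 = 0.02511 m³/s
Q = Σ qᵢ = 4.908 m³/s

4.91 m³/s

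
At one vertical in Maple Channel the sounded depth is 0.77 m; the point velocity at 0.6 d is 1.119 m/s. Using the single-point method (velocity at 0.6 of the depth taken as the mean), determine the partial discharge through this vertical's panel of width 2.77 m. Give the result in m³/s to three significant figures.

v̄ = v₀.₆ = 1.119 m/s
q = v̄ × d × w = 1.119 × 0.77 × 2.77 = 2.387 m³/s

2.39 m³/s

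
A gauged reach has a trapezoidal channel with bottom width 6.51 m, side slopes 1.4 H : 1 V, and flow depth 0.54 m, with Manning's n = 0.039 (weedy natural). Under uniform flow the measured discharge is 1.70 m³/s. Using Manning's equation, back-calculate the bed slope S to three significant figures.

A = (b + z·y)·y = (6.51 + 1.4×0.54)×0.54 = 3.924 m²
P = b + 2y√(1+z²) = 6.51 + 2×0.54×√(1+1.4²) = 8.368 m
R = A/P = 3.924/8.368 = 0.4689 m
S = (Q·n / (1·A·R^(2/3)))² = (1.70×0.039 / (1×3.924×0.6035))² = 0.0007838

0.000784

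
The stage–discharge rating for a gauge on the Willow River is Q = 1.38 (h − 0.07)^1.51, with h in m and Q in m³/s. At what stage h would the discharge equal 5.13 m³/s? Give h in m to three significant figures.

2.46 m

h − h₀ = (Q/C)^(1/b) = (5.13/1.38)^(1/1.51) = 2.386 m
h = 0.07 + 2.386 = 2.456 m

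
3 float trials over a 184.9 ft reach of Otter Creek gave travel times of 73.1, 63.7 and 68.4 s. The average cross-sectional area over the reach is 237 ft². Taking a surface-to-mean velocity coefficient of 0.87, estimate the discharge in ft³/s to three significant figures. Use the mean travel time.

t̄ = (73.1 + 63.7 + 68.4) / 3 = 68.4 s
v_surface = L / t̄ = 184.9 / 68.4 = 2.703 ft/s
v_mean = 0.87 × 2.703 = 2.352 ft/s
Q = A × v_mean = 237 × 2.352 = 557.4 ft³/s

557 ft³/s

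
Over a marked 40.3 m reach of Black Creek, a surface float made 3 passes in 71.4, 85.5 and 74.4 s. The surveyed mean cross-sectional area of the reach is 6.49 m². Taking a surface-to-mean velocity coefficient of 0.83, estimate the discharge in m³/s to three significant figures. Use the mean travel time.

t̄ = (71.4 + 85.5 + 74.4) / 3 = 77.1 s
v_surface = L / t̄ = 40.3 / 77.1 = 0.5227 m/s
v_mean = 0.83 × 0.5227 = 0.4338 m/s
Q = A × v_mean = 6.49 × 0.4338 = 2.816 m³/s

2.82 m³/s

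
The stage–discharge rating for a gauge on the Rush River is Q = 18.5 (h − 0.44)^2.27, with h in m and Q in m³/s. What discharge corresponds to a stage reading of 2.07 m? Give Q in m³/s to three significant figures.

Q = 18.5 × (2.07 − 0.44)^2.27 = 18.5 × 1.63^2.27 = 56.08 m³/s

56.1 m³/s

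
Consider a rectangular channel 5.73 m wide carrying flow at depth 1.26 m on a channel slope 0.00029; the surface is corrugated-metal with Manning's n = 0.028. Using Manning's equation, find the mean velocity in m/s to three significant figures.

0.556 m/s

A = b·y = 5.73 × 1.26 = 7.220 m²
P = b + 2y = 5.73 + 2×1.26 = 8.250 m
R = A/P = 7.220/8.250 = 0.8751 m
Q = (1/n)·A·R^(2/3)·S^(1/2) = (1/0.028) × 7.220 × 0.8751^(2/3) × 0.00029^(1/2) = 4.017 m³/s
V = Q/A = 4.017/7.220 = 0.5564 m/s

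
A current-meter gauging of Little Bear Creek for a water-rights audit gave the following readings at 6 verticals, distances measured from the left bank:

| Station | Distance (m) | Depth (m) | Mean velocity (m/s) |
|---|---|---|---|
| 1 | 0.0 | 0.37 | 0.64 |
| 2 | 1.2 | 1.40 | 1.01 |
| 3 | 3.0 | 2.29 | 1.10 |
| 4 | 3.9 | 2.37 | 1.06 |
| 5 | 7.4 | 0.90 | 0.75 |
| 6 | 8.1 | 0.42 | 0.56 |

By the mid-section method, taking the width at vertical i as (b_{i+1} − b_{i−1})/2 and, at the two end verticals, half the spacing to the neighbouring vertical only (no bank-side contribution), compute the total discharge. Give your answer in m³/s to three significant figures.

12.7 m³/s

w_1 = (1.2 − 0.0)/2 = 0.6 m; q_1 = 0.64 × 0.37 × 0.6 = 0.1421 m³/s
w_2 = (3.0 − 0.0)/2 = 1.5 m; q_2 = 1.01 × 1.40 × 1.5 = 2.121 m³/s
w_3 = (3.9 − 1.2)/2 = 1.35 m; q_3 = 1.10 × 2.29 × 1.35 = 3.401 m³/s
w_4 = (7.4 − 3.0)/2 = 2.2 m; q_4 = 1.06 × 2.37 × 2.2 = 5.527 m³/s
w_5 = (8.1 − 3.9)/2 = 2.1 m; q_5 = 0.75 × 0.90 × 2.1 = 1.418 m³/s
w_6 = (8.1 − 7.4)/2 = 0.35 m; q_6 = 0.56 × 0.42 × 0.35 = 0.08232 m³/s
Q = Σ qᵢ = 12.69 m³/s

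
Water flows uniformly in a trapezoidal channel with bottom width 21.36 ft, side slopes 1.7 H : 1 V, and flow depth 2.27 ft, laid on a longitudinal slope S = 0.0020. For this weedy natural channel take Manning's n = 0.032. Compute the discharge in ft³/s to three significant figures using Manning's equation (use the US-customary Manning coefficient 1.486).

182 ft³/s

A = (b + z·y)·y = (21.36 + 1.7×2.27)×2.27 = 57.25 ft²
P = b + 2y√(1+z²) = 21.36 + 2×2.27×√(1+1.7²) = 30.31 ft
R = A/P = 57.25/30.31 = 1.888 ft
Q = (1.486/n)·A·R^(2/3)·S^(1/2) = (1.486/0.032) × 57.25 × 1.888^(2/3) × 0.0020^(1/2) = 181.6 ft³/s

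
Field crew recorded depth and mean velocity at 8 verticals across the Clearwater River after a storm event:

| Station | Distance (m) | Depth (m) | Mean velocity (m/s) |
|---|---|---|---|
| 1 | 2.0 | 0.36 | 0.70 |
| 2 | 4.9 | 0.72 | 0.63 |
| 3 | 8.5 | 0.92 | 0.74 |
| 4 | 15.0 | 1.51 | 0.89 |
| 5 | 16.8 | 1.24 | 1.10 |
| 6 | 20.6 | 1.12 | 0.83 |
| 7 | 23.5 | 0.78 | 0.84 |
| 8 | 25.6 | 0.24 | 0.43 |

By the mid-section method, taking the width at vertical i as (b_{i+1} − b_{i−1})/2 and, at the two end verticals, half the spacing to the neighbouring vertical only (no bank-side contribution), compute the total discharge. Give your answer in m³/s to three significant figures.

w_1 = (4.9 − 2.0)/2 = 1.45 m; q_1 = 0.70 × 0.36 × 1.45 = 0.3654 m³/s
w_2 = (8.5 − 2.0)/2 = 3.25 m; q_2 = 0.63 × 0.72 × 3.25 = 1.474 m³/s
w_3 = (15.0 − 4.9)/2 = 5.05 m; q_3 = 0.74 × 0.92 × 5.05 = 3.438 m³/s
w_4 = (16.8 − 8.5)/2 = 4.15 m; q_4 = 0.89 × 1.51 × 4.15 = 5.577 m³/s
w_5 = (20.6 − 15.0)/2 = 2.8 m; q_5 = 1.10 × 1.24 × 2.8 = 3.819 m³/s
w_6 = (23.5 − 16.8)/2 = 3.35 m; q_6 = 0.83 × 1.12 × 3.35 = 3.114 m³/s
w_7 = (25.6 − 20.6)/2 = 2.5 m; q_7 = 0.84 × 0.78 × 2.5 = 1.638 m³/s
w_8 = (25.6 − 23.5)/2 = 1.05 m; q_8 = 0.43 × 0.24 × 1.05 = 0.1084 m³/s
Q = Σ qᵢ = 19.53 m³/s

19.5 m³/s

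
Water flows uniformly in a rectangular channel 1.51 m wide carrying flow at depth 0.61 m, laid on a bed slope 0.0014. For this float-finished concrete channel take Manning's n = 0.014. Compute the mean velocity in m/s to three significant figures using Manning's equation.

A = b·y = 1.51 × 0.61 = 0.9211 m²
P = b + 2y = 1.51 + 2×0.61 = 2.730 m
R = A/P = 0.9211/2.730 = 0.3374 m
Q = (1/n)·A·R^(2/3)·S^(1/2) = (1/0.014) × 0.9211 × 0.3374^(2/3) × 0.0014^(1/2) = 1.193 m³/s
V = Q/A = 1.193/0.9211 = 1.295 m/s

1.30 m/s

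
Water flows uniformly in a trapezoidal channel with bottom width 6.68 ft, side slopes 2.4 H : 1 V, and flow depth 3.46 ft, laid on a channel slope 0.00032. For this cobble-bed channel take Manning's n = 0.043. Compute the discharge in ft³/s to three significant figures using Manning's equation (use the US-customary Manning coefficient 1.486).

52.6 ft³/s

A = (b + z·y)·y = (6.68 + 2.4×3.46)×3.46 = 51.84 ft²
P = b + 2y√(1+z²) = 6.68 + 2×3.46×√(1+2.4²) = 24.67 ft
R = A/P = 51.84/24.67 = 2.101 ft
Q = (1.486/n)·A·R^(2/3)·S^(1/2) = (1.486/0.043) × 51.84 × 2.101^(2/3) × 0.00032^(1/2) = 52.58 ft³/s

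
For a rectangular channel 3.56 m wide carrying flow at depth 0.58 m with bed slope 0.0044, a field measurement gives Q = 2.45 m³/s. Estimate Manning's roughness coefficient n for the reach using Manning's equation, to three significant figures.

A = b·y = 3.56 × 0.58 = 2.065 m²
P = b + 2y = 3.56 + 2×0.58 = 4.720 m
R = A/P = 2.065/4.720 = 0.4375 m
n = (1/Q)·A·R^(2/3)·S^(1/2) = (1/2.45) × 2.065 × 0.5763 × 0.06633 = 0.03222

0.0322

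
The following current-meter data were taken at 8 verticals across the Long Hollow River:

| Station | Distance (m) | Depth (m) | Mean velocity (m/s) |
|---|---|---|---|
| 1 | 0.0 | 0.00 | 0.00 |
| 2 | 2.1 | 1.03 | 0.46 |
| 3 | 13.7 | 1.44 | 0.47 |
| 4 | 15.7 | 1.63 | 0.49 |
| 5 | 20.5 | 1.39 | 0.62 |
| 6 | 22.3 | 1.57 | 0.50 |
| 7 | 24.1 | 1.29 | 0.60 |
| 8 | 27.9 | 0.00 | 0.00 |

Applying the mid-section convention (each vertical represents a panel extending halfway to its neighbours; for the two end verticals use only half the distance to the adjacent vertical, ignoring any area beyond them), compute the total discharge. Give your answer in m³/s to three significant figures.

w_2 = (13.7 − 0.0)/2 = 6.85 m; q_2 = 0.46 × 1.03 × 6.85 = 3.246 m³/s
w_3 = (15.7 − 2.1)/2 = 6.8 m; q_3 = 0.47 × 1.44 × 6.8 = 4.602 m³/s
w_4 = (20.5 − 13.7)/2 = 3.4 m; q_4 = 0.49 × 1.63 × 3.4 = 2.716 m³/s
w_5 = (22.3 − 15.7)/2 = 3.3 m; q_5 = 0.62 × 1.39 × 3.3 = 2.844 m³/s
w_6 = (24.1 − 20.5)/2 = 1.8 m; q_6 = 0.50 × 1.57 × 1.8 = 1.413 m³/s
w_7 = (27.9 − 22.3)/2 = 2.8 m; q_7 = 0.60 × 1.29 × 2.8 = 2.167 m³/s
Stations 1, 8 contribute zero (depth or velocity is 0).
Q = Σ qᵢ = 16.99 m³/s

17.0 m³/s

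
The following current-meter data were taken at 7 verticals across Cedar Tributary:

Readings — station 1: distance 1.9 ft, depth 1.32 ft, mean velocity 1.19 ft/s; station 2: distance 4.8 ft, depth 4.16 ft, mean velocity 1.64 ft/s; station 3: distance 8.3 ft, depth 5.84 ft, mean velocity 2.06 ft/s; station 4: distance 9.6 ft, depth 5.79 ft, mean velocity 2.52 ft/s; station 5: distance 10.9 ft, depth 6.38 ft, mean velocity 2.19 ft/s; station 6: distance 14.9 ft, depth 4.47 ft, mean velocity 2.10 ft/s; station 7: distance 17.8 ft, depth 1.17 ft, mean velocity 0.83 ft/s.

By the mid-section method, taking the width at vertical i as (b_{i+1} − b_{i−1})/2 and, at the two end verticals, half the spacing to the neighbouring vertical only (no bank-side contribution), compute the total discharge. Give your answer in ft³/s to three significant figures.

143 ft³/s

w_1 = (4.8 − 1.9)/2 = 1.45 ft; q_1 = 1.19 × 1.32 × 1.45 = 2.278 ft³/s
w_2 = (8.3 − 1.9)/2 = 3.2 ft; q_2 = 1.64 × 4.16 × 3.2 = 21.83 ft³/s
w_3 = (9.6 − 4.8)/2 = 2.4 ft; q_3 = 2.06 × 5.84 × 2.4 = 28.87 ft³/s
w_4 = (10.9 − 8.3)/2 = 1.3 ft; q_4 = 2.52 × 5.79 × 1.3 = 18.97 ft³/s
w_5 = (14.9 − 9.6)/2 = 2.65 ft; q_5 = 2.19 × 6.38 × 2.65 = 37.03 ft³/s
w_6 = (17.8 − 10.9)/2 = 3.45 ft; q_6 = 2.10 × 4.47 × 3.45 = 32.39 ft³/s
w_7 = (17.8 − 14.9)/2 = 1.45 ft; q_7 = 0.83 × 1.17 × 1.45 = 1.408 ft³/s
Q = Σ qᵢ = 142.8 ft³/s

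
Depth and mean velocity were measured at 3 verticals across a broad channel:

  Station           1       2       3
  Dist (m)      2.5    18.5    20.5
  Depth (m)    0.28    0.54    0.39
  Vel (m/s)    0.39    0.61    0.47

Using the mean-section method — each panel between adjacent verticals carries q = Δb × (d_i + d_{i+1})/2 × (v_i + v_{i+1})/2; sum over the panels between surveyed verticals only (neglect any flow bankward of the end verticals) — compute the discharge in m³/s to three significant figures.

3.78 m³/s

Panel 1-2: Δb = 16 m, d̄ = (0.28+0.54)/2 = 0.41, v̄ = (0.39+0.61)/2 = 0.5 → q = 16×0.41×0.5 = 3.280 m³/s
Panel 2-3: Δb = 2 m, d̄ = (0.54+0.39)/2 = 0.465, v̄ = (0.61+0.47)/2 = 0.54 → q = 2×0.465×0.54 = 0.5022 m³/s
Q = Σ q = 3.782 m³/s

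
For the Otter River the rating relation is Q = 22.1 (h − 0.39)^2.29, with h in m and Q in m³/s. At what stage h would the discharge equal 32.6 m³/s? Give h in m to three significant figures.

h − h₀ = (Q/C)^(1/b) = (32.6/22.1)^(1/2.29) = 1.185 m
h = 0.39 + 1.185 = 1.575 m

1.58 m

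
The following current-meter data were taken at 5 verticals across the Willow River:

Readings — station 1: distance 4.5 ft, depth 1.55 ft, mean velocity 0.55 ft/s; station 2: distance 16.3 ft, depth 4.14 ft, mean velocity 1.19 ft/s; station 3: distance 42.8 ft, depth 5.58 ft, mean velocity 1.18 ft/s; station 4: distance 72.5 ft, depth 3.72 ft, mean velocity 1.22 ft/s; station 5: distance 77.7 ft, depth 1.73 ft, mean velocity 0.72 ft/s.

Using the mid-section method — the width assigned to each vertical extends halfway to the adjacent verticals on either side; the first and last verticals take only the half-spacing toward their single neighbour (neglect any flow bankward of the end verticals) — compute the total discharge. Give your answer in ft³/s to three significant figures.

367 ft³/s

w_1 = (16.3 − 4.5)/2 = 5.9 ft; q_1 = 0.55 × 1.55 × 5.9 = 5.030 ft³/s
w_2 = (42.8 − 4.5)/2 = 19.15 ft; q_2 = 1.19 × 4.14 × 19.15 = 94.34 ft³/s
w_3 = (72.5 − 16.3)/2 = 28.1 ft; q_3 = 1.18 × 5.58 × 28.1 = 185.0 ft³/s
w_4 = (77.7 − 42.8)/2 = 17.45 ft; q_4 = 1.22 × 3.72 × 17.45 = 79.20 ft³/s
w_5 = (77.7 − 72.5)/2 = 2.6 ft; q_5 = 0.72 × 1.73 × 2.6 = 3.239 ft³/s
Q = Σ qᵢ = 366.8 ft³/s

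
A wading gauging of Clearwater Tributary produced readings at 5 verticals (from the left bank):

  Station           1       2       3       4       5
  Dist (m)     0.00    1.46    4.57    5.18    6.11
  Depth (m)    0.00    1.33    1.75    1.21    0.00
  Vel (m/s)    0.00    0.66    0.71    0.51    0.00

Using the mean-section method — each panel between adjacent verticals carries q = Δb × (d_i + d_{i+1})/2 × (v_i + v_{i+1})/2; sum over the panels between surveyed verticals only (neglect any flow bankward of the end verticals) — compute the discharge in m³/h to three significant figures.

15500 m³/h

Panel 1-2: Δb = 1.46 m, d̄ = (0.00+1.33)/2 = 0.665, v̄ = (0.00+0.66)/2 = 0.33 → q = 1.46×0.665×0.33 = 0.3204 m³/s
Panel 2-3: Δb = 3.11 m, d̄ = (1.33+1.75)/2 = 1.54, v̄ = (0.66+0.71)/2 = 0.685 → q = 3.11×1.54×0.685 = 3.281 m³/s
Panel 3-4: Δb = 0.61 m, d̄ = (1.75+1.21)/2 = 1.48, v̄ = (0.71+0.51)/2 = 0.61 → q = 0.61×1.48×0.61 = 0.5507 m³/s
Panel 4-5: Δb = 0.93 m, d̄ = (1.21+0.00)/2 = 0.605, v̄ = (0.51+0.00)/2 = 0.255 → q = 0.93×0.605×0.255 = 0.1435 m³/s
Q = Σ q = 4.295 m³/s
= 4.295 × 3600 = 15460 m³/h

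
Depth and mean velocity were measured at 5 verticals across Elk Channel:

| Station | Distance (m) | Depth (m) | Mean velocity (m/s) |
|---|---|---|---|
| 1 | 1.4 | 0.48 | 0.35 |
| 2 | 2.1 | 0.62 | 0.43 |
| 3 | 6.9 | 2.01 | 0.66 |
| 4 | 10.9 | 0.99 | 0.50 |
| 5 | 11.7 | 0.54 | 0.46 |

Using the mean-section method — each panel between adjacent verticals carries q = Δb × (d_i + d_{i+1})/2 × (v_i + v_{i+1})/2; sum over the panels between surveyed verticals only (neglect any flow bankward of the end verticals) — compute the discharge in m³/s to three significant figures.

Panel 1-2: Δb = 0.7 m, d̄ = (0.48+0.62)/2 = 0.55, v̄ = (0.35+0.43)/2 = 0.39 → q = 0.7×0.55×0.39 = 0.1502 m³/s
Panel 2-3: Δb = 4.8 m, d̄ = (0.62+2.01)/2 = 1.315, v̄ = (0.43+0.66)/2 = 0.545 → q = 4.8×1.315×0.545 = 3.440 m³/s
Panel 3-4: Δb = 4 m, d̄ = (2.01+0.99)/2 = 1.5, v̄ = (0.66+0.50)/2 = 0.58 → q = 4×1.5×0.58 = 3.480 m³/s
Panel 4-5: Δb = 0.8 m, d̄ = (0.99+0.54)/2 = 0.765, v̄ = (0.50+0.46)/2 = 0.48 → q = 0.8×0.765×0.48 = 0.2938 m³/s
Q = Σ q = 7.364 m³/s

7.36 m³/s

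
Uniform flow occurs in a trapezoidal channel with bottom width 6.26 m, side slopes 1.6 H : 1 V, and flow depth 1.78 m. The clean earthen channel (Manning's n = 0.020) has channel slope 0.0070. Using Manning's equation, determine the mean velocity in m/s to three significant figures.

A = (b + z·y)·y = (6.26 + 1.6×1.78)×1.78 = 16.21 m²
P = b + 2y√(1+z²) = 6.26 + 2×1.78×√(1+1.6²) = 12.98 m
R = A/P = 16.21/12.98 = 1.249 m
Q = (1/n)·A·R^(2/3)·S^(1/2) = (1/0.020) × 16.21 × 1.249^(2/3) × 0.0070^(1/2) = 78.67 m³/s
V = Q/A = 78.67/16.21 = 4.852 m/s

4.85 m/s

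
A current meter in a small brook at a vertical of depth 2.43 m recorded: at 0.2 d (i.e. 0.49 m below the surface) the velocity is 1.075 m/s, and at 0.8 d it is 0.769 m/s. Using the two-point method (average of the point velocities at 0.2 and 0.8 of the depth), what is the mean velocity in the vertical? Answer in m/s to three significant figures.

0.922 m/s

v̄ = (1.075 + 0.769) / 2 = 0.9220 m/s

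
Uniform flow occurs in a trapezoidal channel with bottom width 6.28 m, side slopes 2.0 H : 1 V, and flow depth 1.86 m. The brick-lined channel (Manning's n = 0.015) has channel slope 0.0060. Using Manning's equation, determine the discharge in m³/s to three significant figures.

113 m³/s

A = (b + z·y)·y = (6.28 + 2.0×1.86)×1.86 = 18.60 m²
P = b + 2y√(1+z²) = 6.28 + 2×1.86×√(1+2.0²) = 14.60 m
R = A/P = 18.60/14.60 = 1.274 m
Q = (1/n)·A·R^(2/3)·S^(1/2) = (1/0.015) × 18.60 × 1.274^(2/3) × 0.0060^(1/2) = 112.9 m³/s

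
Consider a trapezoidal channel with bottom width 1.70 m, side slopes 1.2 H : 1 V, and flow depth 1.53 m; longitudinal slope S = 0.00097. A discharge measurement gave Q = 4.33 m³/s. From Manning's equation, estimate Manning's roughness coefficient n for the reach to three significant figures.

A = (b + z·y)·y = (1.70 + 1.2×1.53)×1.53 = 5.410 m²
P = b + 2y√(1+z²) = 1.70 + 2×1.53×√(1+1.2²) = 6.480 m
R = A/P = 5.410/6.480 = 0.8349 m
n = (1/Q)·A·R^(2/3)·S^(1/2) = (1/4.33) × 5.410 × 0.8867 × 0.03114 = 0.03450

0.0345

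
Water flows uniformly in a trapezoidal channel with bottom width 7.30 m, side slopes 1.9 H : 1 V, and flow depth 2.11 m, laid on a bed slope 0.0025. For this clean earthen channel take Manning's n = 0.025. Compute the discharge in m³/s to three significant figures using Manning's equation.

A = (b + z·y)·y = (7.30 + 1.9×2.11)×2.11 = 23.86 m²
P = b + 2y√(1+z²) = 7.30 + 2×2.11×√(1+1.9²) = 16.36 m
R = A/P = 23.86/16.36 = 1.458 m
Q = (1/n)·A·R^(2/3)·S^(1/2) = (1/0.025) × 23.86 × 1.458^(2/3) × 0.0025^(1/2) = 61.38 m³/s

61.4 m³/s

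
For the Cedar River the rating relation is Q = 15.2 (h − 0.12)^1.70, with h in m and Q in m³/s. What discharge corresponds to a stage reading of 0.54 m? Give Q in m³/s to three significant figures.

Q = 15.2 × (0.54 − 0.12)^1.70 = 15.2 × 0.42^1.70 = 3.478 m³/s

3.48 m³/s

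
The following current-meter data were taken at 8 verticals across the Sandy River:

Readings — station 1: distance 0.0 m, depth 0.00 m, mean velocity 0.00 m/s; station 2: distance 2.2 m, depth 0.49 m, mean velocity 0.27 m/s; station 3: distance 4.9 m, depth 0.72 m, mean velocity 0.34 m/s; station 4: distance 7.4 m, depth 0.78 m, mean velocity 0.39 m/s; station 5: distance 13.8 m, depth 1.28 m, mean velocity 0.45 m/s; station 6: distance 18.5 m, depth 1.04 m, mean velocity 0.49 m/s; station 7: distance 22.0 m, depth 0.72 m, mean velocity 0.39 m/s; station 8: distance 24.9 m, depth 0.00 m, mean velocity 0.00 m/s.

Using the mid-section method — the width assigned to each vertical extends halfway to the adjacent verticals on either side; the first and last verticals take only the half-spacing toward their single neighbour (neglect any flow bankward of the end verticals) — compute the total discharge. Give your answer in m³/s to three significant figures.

w_2 = (4.9 − 0.0)/2 = 2.45 m; q_2 = 0.27 × 0.49 × 2.45 = 0.3241 m³/s
w_3 = (7.4 − 2.2)/2 = 2.6 m; q_3 = 0.34 × 0.72 × 2.6 = 0.6365 m³/s
w_4 = (13.8 − 4.9)/2 = 4.45 m; q_4 = 0.39 × 0.78 × 4.45 = 1.354 m³/s
w_5 = (18.5 − 7.4)/2 = 5.55 m; q_5 = 0.45 × 1.28 × 5.55 = 3.197 m³/s
w_6 = (22.0 − 13.8)/2 = 4.1 m; q_6 = 0.49 × 1.04 × 4.1 = 2.089 m³/s
w_7 = (24.9 − 18.5)/2 = 3.2 m; q_7 = 0.39 × 0.72 × 3.2 = 0.8986 m³/s
Stations 1, 8 contribute zero (depth or velocity is 0).
Q = Σ qᵢ = 8.499 m³/s

8.50 m³/s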